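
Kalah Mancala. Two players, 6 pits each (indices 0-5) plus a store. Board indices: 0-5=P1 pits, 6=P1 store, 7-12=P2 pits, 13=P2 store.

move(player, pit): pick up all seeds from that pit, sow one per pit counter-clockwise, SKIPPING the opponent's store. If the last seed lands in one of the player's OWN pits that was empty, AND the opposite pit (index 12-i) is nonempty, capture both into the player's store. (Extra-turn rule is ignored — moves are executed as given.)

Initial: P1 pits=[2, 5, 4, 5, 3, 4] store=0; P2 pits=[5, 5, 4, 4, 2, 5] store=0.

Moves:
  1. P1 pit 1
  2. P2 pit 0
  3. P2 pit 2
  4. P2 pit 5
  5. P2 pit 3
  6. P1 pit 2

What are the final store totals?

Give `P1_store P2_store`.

Move 1: P1 pit1 -> P1=[2,0,5,6,4,5](1) P2=[5,5,4,4,2,5](0)
Move 2: P2 pit0 -> P1=[2,0,5,6,4,5](1) P2=[0,6,5,5,3,6](0)
Move 3: P2 pit2 -> P1=[3,0,5,6,4,5](1) P2=[0,6,0,6,4,7](1)
Move 4: P2 pit5 -> P1=[4,1,6,7,5,6](1) P2=[0,6,0,6,4,0](2)
Move 5: P2 pit3 -> P1=[5,2,7,7,5,6](1) P2=[0,6,0,0,5,1](3)
Move 6: P1 pit2 -> P1=[5,2,0,8,6,7](2) P2=[1,7,1,0,5,1](3)

Answer: 2 3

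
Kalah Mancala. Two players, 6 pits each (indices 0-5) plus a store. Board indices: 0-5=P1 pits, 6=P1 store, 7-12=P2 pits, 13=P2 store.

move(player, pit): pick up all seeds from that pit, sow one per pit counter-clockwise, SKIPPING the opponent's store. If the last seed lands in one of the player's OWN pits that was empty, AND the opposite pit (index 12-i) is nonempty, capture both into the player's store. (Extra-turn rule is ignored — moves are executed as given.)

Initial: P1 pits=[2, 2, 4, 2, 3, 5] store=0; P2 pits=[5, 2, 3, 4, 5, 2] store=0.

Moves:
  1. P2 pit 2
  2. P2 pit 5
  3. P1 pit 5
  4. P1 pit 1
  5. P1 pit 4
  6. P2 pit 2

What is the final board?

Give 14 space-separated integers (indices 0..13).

Move 1: P2 pit2 -> P1=[2,2,4,2,3,5](0) P2=[5,2,0,5,6,3](0)
Move 2: P2 pit5 -> P1=[3,3,4,2,3,5](0) P2=[5,2,0,5,6,0](1)
Move 3: P1 pit5 -> P1=[3,3,4,2,3,0](1) P2=[6,3,1,6,6,0](1)
Move 4: P1 pit1 -> P1=[3,0,5,3,4,0](1) P2=[6,3,1,6,6,0](1)
Move 5: P1 pit4 -> P1=[3,0,5,3,0,1](2) P2=[7,4,1,6,6,0](1)
Move 6: P2 pit2 -> P1=[3,0,5,3,0,1](2) P2=[7,4,0,7,6,0](1)

Answer: 3 0 5 3 0 1 2 7 4 0 7 6 0 1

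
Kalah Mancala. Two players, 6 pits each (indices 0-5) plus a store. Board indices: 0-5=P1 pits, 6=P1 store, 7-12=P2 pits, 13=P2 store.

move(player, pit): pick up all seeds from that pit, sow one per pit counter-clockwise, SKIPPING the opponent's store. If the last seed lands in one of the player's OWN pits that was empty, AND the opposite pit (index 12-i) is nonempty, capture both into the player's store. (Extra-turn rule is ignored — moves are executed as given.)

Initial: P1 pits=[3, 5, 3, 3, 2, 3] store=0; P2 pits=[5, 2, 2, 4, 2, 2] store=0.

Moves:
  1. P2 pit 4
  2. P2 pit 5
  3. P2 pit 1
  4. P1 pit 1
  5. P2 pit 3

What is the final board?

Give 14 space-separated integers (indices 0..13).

Answer: 5 1 4 4 3 4 1 6 0 3 0 1 1 3

Derivation:
Move 1: P2 pit4 -> P1=[3,5,3,3,2,3](0) P2=[5,2,2,4,0,3](1)
Move 2: P2 pit5 -> P1=[4,6,3,3,2,3](0) P2=[5,2,2,4,0,0](2)
Move 3: P2 pit1 -> P1=[4,6,3,3,2,3](0) P2=[5,0,3,5,0,0](2)
Move 4: P1 pit1 -> P1=[4,0,4,4,3,4](1) P2=[6,0,3,5,0,0](2)
Move 5: P2 pit3 -> P1=[5,1,4,4,3,4](1) P2=[6,0,3,0,1,1](3)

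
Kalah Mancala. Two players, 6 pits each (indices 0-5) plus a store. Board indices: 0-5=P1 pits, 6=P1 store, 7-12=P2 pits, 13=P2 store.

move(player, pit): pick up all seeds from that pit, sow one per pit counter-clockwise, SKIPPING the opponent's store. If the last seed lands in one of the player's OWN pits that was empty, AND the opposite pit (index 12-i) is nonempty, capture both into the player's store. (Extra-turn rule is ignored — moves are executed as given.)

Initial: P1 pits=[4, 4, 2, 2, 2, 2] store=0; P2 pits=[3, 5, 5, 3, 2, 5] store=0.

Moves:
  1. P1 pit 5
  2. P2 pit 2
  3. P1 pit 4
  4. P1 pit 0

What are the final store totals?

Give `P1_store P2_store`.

Answer: 2 1

Derivation:
Move 1: P1 pit5 -> P1=[4,4,2,2,2,0](1) P2=[4,5,5,3,2,5](0)
Move 2: P2 pit2 -> P1=[5,4,2,2,2,0](1) P2=[4,5,0,4,3,6](1)
Move 3: P1 pit4 -> P1=[5,4,2,2,0,1](2) P2=[4,5,0,4,3,6](1)
Move 4: P1 pit0 -> P1=[0,5,3,3,1,2](2) P2=[4,5,0,4,3,6](1)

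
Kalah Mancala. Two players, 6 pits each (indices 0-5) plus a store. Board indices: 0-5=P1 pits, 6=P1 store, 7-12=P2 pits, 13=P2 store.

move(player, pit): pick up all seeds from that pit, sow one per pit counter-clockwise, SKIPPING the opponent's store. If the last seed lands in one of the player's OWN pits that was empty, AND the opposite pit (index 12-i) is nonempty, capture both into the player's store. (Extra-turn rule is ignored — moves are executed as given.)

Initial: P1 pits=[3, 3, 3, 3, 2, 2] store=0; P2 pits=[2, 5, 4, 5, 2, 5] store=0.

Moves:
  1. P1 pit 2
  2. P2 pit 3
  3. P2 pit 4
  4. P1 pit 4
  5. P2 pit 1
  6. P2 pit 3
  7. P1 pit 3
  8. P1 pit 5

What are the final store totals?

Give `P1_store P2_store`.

Move 1: P1 pit2 -> P1=[3,3,0,4,3,3](0) P2=[2,5,4,5,2,5](0)
Move 2: P2 pit3 -> P1=[4,4,0,4,3,3](0) P2=[2,5,4,0,3,6](1)
Move 3: P2 pit4 -> P1=[5,4,0,4,3,3](0) P2=[2,5,4,0,0,7](2)
Move 4: P1 pit4 -> P1=[5,4,0,4,0,4](1) P2=[3,5,4,0,0,7](2)
Move 5: P2 pit1 -> P1=[5,4,0,4,0,4](1) P2=[3,0,5,1,1,8](3)
Move 6: P2 pit3 -> P1=[5,4,0,4,0,4](1) P2=[3,0,5,0,2,8](3)
Move 7: P1 pit3 -> P1=[5,4,0,0,1,5](2) P2=[4,0,5,0,2,8](3)
Move 8: P1 pit5 -> P1=[5,4,0,0,1,0](3) P2=[5,1,6,1,2,8](3)

Answer: 3 3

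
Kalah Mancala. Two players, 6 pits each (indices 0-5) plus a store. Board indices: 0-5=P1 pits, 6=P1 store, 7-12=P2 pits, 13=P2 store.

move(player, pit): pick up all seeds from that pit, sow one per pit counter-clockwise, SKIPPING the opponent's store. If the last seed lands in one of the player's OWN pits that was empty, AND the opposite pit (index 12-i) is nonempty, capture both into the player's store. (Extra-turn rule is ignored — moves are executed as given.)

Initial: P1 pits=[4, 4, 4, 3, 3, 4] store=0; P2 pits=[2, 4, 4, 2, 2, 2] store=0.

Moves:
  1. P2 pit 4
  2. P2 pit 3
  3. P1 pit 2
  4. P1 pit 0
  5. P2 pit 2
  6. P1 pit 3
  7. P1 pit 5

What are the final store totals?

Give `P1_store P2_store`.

Answer: 3 2

Derivation:
Move 1: P2 pit4 -> P1=[4,4,4,3,3,4](0) P2=[2,4,4,2,0,3](1)
Move 2: P2 pit3 -> P1=[4,4,4,3,3,4](0) P2=[2,4,4,0,1,4](1)
Move 3: P1 pit2 -> P1=[4,4,0,4,4,5](1) P2=[2,4,4,0,1,4](1)
Move 4: P1 pit0 -> P1=[0,5,1,5,5,5](1) P2=[2,4,4,0,1,4](1)
Move 5: P2 pit2 -> P1=[0,5,1,5,5,5](1) P2=[2,4,0,1,2,5](2)
Move 6: P1 pit3 -> P1=[0,5,1,0,6,6](2) P2=[3,5,0,1,2,5](2)
Move 7: P1 pit5 -> P1=[0,5,1,0,6,0](3) P2=[4,6,1,2,3,5](2)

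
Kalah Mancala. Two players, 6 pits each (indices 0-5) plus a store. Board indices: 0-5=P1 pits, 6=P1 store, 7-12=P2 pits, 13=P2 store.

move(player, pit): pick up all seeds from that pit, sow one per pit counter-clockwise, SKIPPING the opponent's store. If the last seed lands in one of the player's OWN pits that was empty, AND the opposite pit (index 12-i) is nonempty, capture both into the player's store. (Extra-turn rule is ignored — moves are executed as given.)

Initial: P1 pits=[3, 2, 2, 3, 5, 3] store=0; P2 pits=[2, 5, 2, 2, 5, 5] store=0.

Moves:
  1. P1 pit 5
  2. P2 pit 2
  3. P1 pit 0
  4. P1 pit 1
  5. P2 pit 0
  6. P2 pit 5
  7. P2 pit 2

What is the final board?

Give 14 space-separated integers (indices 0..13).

Move 1: P1 pit5 -> P1=[3,2,2,3,5,0](1) P2=[3,6,2,2,5,5](0)
Move 2: P2 pit2 -> P1=[3,2,2,3,5,0](1) P2=[3,6,0,3,6,5](0)
Move 3: P1 pit0 -> P1=[0,3,3,4,5,0](1) P2=[3,6,0,3,6,5](0)
Move 4: P1 pit1 -> P1=[0,0,4,5,6,0](1) P2=[3,6,0,3,6,5](0)
Move 5: P2 pit0 -> P1=[0,0,4,5,6,0](1) P2=[0,7,1,4,6,5](0)
Move 6: P2 pit5 -> P1=[1,1,5,6,6,0](1) P2=[0,7,1,4,6,0](1)
Move 7: P2 pit2 -> P1=[1,1,5,6,6,0](1) P2=[0,7,0,5,6,0](1)

Answer: 1 1 5 6 6 0 1 0 7 0 5 6 0 1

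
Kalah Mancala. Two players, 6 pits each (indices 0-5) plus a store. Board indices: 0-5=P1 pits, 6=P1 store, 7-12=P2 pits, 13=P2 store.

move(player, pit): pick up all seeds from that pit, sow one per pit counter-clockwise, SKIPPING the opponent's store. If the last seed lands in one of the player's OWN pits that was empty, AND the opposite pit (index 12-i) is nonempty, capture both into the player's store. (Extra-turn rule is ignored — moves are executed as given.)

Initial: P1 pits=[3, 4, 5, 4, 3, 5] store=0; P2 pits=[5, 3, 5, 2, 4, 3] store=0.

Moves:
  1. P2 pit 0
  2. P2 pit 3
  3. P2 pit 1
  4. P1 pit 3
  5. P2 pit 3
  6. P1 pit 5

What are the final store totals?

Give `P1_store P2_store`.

Answer: 2 1

Derivation:
Move 1: P2 pit0 -> P1=[3,4,5,4,3,5](0) P2=[0,4,6,3,5,4](0)
Move 2: P2 pit3 -> P1=[3,4,5,4,3,5](0) P2=[0,4,6,0,6,5](1)
Move 3: P2 pit1 -> P1=[3,4,5,4,3,5](0) P2=[0,0,7,1,7,6](1)
Move 4: P1 pit3 -> P1=[3,4,5,0,4,6](1) P2=[1,0,7,1,7,6](1)
Move 5: P2 pit3 -> P1=[3,4,5,0,4,6](1) P2=[1,0,7,0,8,6](1)
Move 6: P1 pit5 -> P1=[3,4,5,0,4,0](2) P2=[2,1,8,1,9,6](1)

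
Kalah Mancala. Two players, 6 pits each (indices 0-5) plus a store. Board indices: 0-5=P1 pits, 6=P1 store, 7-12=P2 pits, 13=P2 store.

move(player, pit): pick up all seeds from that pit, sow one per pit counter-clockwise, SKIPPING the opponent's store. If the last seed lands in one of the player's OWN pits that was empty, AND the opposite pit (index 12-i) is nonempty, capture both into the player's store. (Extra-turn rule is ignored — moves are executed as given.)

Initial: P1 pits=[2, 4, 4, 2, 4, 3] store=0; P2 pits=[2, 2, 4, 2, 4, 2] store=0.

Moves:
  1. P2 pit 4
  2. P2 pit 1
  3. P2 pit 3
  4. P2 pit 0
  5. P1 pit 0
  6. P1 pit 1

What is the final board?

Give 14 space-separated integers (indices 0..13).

Answer: 0 0 6 4 5 4 1 1 1 6 0 1 4 2

Derivation:
Move 1: P2 pit4 -> P1=[3,5,4,2,4,3](0) P2=[2,2,4,2,0,3](1)
Move 2: P2 pit1 -> P1=[3,5,4,2,4,3](0) P2=[2,0,5,3,0,3](1)
Move 3: P2 pit3 -> P1=[3,5,4,2,4,3](0) P2=[2,0,5,0,1,4](2)
Move 4: P2 pit0 -> P1=[3,5,4,2,4,3](0) P2=[0,1,6,0,1,4](2)
Move 5: P1 pit0 -> P1=[0,6,5,3,4,3](0) P2=[0,1,6,0,1,4](2)
Move 6: P1 pit1 -> P1=[0,0,6,4,5,4](1) P2=[1,1,6,0,1,4](2)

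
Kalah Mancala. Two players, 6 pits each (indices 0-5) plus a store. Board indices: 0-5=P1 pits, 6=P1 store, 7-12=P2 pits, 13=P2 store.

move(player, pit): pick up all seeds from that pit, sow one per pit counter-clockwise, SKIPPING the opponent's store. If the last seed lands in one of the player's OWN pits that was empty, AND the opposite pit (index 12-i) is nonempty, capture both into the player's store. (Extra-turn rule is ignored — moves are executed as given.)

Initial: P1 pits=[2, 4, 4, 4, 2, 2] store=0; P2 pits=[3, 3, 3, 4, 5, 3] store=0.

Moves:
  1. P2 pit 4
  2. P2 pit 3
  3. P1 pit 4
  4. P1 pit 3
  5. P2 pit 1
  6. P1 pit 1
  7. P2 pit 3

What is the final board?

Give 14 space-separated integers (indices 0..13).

Move 1: P2 pit4 -> P1=[3,5,5,4,2,2](0) P2=[3,3,3,4,0,4](1)
Move 2: P2 pit3 -> P1=[4,5,5,4,2,2](0) P2=[3,3,3,0,1,5](2)
Move 3: P1 pit4 -> P1=[4,5,5,4,0,3](1) P2=[3,3,3,0,1,5](2)
Move 4: P1 pit3 -> P1=[4,5,5,0,1,4](2) P2=[4,3,3,0,1,5](2)
Move 5: P2 pit1 -> P1=[4,5,5,0,1,4](2) P2=[4,0,4,1,2,5](2)
Move 6: P1 pit1 -> P1=[4,0,6,1,2,5](3) P2=[4,0,4,1,2,5](2)
Move 7: P2 pit3 -> P1=[4,0,6,1,2,5](3) P2=[4,0,4,0,3,5](2)

Answer: 4 0 6 1 2 5 3 4 0 4 0 3 5 2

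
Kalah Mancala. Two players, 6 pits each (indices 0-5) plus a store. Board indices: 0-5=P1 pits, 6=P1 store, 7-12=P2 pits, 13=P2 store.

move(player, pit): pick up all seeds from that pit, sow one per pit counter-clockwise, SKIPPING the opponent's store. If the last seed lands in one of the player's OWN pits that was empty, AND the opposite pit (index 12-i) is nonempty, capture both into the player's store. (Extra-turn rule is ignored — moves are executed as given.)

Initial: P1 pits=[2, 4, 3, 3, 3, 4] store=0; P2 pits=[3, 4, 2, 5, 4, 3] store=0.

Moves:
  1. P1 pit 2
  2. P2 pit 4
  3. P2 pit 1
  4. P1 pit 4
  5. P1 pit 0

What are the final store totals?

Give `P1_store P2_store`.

Answer: 1 1

Derivation:
Move 1: P1 pit2 -> P1=[2,4,0,4,4,5](0) P2=[3,4,2,5,4,3](0)
Move 2: P2 pit4 -> P1=[3,5,0,4,4,5](0) P2=[3,4,2,5,0,4](1)
Move 3: P2 pit1 -> P1=[3,5,0,4,4,5](0) P2=[3,0,3,6,1,5](1)
Move 4: P1 pit4 -> P1=[3,5,0,4,0,6](1) P2=[4,1,3,6,1,5](1)
Move 5: P1 pit0 -> P1=[0,6,1,5,0,6](1) P2=[4,1,3,6,1,5](1)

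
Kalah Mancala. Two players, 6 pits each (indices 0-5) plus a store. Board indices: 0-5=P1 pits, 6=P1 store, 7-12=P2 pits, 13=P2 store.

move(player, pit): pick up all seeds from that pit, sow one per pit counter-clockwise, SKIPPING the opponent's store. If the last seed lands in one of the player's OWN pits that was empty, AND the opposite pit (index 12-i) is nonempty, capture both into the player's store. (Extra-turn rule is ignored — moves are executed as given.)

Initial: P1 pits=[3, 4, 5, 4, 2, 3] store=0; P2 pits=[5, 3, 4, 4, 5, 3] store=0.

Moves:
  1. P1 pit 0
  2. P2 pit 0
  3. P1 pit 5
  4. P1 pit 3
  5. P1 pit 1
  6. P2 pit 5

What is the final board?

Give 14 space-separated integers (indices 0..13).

Answer: 1 1 8 1 4 2 3 2 6 5 5 6 0 1

Derivation:
Move 1: P1 pit0 -> P1=[0,5,6,5,2,3](0) P2=[5,3,4,4,5,3](0)
Move 2: P2 pit0 -> P1=[0,5,6,5,2,3](0) P2=[0,4,5,5,6,4](0)
Move 3: P1 pit5 -> P1=[0,5,6,5,2,0](1) P2=[1,5,5,5,6,4](0)
Move 4: P1 pit3 -> P1=[0,5,6,0,3,1](2) P2=[2,6,5,5,6,4](0)
Move 5: P1 pit1 -> P1=[0,0,7,1,4,2](3) P2=[2,6,5,5,6,4](0)
Move 6: P2 pit5 -> P1=[1,1,8,1,4,2](3) P2=[2,6,5,5,6,0](1)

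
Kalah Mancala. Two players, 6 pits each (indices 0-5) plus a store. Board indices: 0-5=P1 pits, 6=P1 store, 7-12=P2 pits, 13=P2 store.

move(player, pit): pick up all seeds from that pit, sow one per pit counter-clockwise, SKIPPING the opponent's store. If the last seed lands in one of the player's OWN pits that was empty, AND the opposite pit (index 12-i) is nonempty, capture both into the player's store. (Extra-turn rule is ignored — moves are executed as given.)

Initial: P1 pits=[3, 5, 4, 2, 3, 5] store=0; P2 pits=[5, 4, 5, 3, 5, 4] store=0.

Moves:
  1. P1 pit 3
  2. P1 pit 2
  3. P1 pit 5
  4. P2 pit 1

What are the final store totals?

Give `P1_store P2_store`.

Answer: 2 1

Derivation:
Move 1: P1 pit3 -> P1=[3,5,4,0,4,6](0) P2=[5,4,5,3,5,4](0)
Move 2: P1 pit2 -> P1=[3,5,0,1,5,7](1) P2=[5,4,5,3,5,4](0)
Move 3: P1 pit5 -> P1=[3,5,0,1,5,0](2) P2=[6,5,6,4,6,5](0)
Move 4: P2 pit1 -> P1=[3,5,0,1,5,0](2) P2=[6,0,7,5,7,6](1)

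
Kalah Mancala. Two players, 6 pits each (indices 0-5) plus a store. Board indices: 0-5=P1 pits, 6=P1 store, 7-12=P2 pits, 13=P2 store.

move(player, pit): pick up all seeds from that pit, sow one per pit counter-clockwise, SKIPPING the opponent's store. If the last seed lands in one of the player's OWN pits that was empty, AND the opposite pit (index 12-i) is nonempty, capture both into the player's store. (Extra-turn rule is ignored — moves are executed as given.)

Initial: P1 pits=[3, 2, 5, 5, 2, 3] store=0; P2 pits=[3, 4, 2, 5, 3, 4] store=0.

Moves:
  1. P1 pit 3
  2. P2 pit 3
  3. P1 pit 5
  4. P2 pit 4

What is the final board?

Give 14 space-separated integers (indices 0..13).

Move 1: P1 pit3 -> P1=[3,2,5,0,3,4](1) P2=[4,5,2,5,3,4](0)
Move 2: P2 pit3 -> P1=[4,3,5,0,3,4](1) P2=[4,5,2,0,4,5](1)
Move 3: P1 pit5 -> P1=[4,3,5,0,3,0](2) P2=[5,6,3,0,4,5](1)
Move 4: P2 pit4 -> P1=[5,4,5,0,3,0](2) P2=[5,6,3,0,0,6](2)

Answer: 5 4 5 0 3 0 2 5 6 3 0 0 6 2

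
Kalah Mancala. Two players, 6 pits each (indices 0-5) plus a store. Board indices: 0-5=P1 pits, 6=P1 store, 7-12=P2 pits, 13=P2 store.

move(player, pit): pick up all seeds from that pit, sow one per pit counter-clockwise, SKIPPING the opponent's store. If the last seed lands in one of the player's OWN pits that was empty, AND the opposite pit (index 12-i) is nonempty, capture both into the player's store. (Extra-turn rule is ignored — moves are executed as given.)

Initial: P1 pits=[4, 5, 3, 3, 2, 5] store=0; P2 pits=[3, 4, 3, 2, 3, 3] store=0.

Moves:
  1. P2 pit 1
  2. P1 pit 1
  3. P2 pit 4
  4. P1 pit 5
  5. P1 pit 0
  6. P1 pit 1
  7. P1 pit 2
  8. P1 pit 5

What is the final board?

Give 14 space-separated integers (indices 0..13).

Answer: 0 0 0 7 5 0 9 1 2 5 4 1 5 1

Derivation:
Move 1: P2 pit1 -> P1=[4,5,3,3,2,5](0) P2=[3,0,4,3,4,4](0)
Move 2: P1 pit1 -> P1=[4,0,4,4,3,6](1) P2=[3,0,4,3,4,4](0)
Move 3: P2 pit4 -> P1=[5,1,4,4,3,6](1) P2=[3,0,4,3,0,5](1)
Move 4: P1 pit5 -> P1=[5,1,4,4,3,0](2) P2=[4,1,5,4,1,5](1)
Move 5: P1 pit0 -> P1=[0,2,5,5,4,0](7) P2=[0,1,5,4,1,5](1)
Move 6: P1 pit1 -> P1=[0,0,6,6,4,0](7) P2=[0,1,5,4,1,5](1)
Move 7: P1 pit2 -> P1=[0,0,0,7,5,1](8) P2=[1,2,5,4,1,5](1)
Move 8: P1 pit5 -> P1=[0,0,0,7,5,0](9) P2=[1,2,5,4,1,5](1)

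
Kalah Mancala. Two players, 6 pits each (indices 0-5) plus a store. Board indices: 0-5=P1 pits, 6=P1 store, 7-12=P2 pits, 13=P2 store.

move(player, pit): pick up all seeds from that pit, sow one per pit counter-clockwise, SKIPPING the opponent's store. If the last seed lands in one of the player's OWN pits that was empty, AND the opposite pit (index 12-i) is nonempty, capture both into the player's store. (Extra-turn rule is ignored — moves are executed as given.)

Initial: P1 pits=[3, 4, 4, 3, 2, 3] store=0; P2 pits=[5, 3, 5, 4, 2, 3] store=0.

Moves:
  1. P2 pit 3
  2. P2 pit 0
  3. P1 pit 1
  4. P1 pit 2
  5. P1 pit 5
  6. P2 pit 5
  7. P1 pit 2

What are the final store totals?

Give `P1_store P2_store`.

Answer: 2 2

Derivation:
Move 1: P2 pit3 -> P1=[4,4,4,3,2,3](0) P2=[5,3,5,0,3,4](1)
Move 2: P2 pit0 -> P1=[4,4,4,3,2,3](0) P2=[0,4,6,1,4,5](1)
Move 3: P1 pit1 -> P1=[4,0,5,4,3,4](0) P2=[0,4,6,1,4,5](1)
Move 4: P1 pit2 -> P1=[4,0,0,5,4,5](1) P2=[1,4,6,1,4,5](1)
Move 5: P1 pit5 -> P1=[4,0,0,5,4,0](2) P2=[2,5,7,2,4,5](1)
Move 6: P2 pit5 -> P1=[5,1,1,6,4,0](2) P2=[2,5,7,2,4,0](2)
Move 7: P1 pit2 -> P1=[5,1,0,7,4,0](2) P2=[2,5,7,2,4,0](2)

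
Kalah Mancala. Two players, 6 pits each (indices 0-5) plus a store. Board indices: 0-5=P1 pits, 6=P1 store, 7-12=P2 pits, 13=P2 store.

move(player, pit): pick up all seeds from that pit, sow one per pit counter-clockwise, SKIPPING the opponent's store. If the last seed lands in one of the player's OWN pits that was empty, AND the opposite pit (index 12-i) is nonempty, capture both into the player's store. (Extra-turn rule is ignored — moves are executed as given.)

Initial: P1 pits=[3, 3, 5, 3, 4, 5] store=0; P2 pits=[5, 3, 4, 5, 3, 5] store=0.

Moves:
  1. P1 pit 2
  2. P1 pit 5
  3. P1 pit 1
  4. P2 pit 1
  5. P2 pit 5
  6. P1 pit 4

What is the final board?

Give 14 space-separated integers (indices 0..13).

Answer: 4 1 2 6 0 1 3 8 1 7 8 6 0 1

Derivation:
Move 1: P1 pit2 -> P1=[3,3,0,4,5,6](1) P2=[6,3,4,5,3,5](0)
Move 2: P1 pit5 -> P1=[3,3,0,4,5,0](2) P2=[7,4,5,6,4,5](0)
Move 3: P1 pit1 -> P1=[3,0,1,5,6,0](2) P2=[7,4,5,6,4,5](0)
Move 4: P2 pit1 -> P1=[3,0,1,5,6,0](2) P2=[7,0,6,7,5,6](0)
Move 5: P2 pit5 -> P1=[4,1,2,6,7,0](2) P2=[7,0,6,7,5,0](1)
Move 6: P1 pit4 -> P1=[4,1,2,6,0,1](3) P2=[8,1,7,8,6,0](1)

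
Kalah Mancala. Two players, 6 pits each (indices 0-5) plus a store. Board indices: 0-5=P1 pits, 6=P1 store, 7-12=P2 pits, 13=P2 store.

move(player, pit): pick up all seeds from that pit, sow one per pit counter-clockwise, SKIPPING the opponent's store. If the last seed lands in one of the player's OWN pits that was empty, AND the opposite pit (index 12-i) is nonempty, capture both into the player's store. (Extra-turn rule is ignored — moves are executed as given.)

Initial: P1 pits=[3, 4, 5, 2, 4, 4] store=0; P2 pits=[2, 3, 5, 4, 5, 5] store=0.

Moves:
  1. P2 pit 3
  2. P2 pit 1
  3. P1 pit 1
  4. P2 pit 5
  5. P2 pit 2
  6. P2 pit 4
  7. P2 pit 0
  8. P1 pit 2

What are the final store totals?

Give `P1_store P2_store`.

Move 1: P2 pit3 -> P1=[4,4,5,2,4,4](0) P2=[2,3,5,0,6,6](1)
Move 2: P2 pit1 -> P1=[4,4,5,2,4,4](0) P2=[2,0,6,1,7,6](1)
Move 3: P1 pit1 -> P1=[4,0,6,3,5,5](0) P2=[2,0,6,1,7,6](1)
Move 4: P2 pit5 -> P1=[5,1,7,4,6,5](0) P2=[2,0,6,1,7,0](2)
Move 5: P2 pit2 -> P1=[6,2,7,4,6,5](0) P2=[2,0,0,2,8,1](3)
Move 6: P2 pit4 -> P1=[7,3,8,5,7,6](0) P2=[2,0,0,2,0,2](4)
Move 7: P2 pit0 -> P1=[7,3,8,0,7,6](0) P2=[0,1,0,2,0,2](10)
Move 8: P1 pit2 -> P1=[7,3,0,1,8,7](1) P2=[1,2,1,3,0,2](10)

Answer: 1 10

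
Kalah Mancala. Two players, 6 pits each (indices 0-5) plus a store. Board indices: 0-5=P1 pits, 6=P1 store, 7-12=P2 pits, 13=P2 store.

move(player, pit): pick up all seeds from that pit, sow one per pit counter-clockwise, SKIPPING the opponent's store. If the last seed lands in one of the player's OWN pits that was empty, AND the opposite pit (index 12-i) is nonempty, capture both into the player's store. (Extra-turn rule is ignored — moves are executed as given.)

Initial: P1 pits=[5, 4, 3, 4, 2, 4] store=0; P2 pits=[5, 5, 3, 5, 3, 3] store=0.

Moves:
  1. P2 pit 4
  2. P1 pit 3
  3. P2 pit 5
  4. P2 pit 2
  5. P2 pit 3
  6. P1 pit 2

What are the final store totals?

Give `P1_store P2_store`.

Answer: 2 11

Derivation:
Move 1: P2 pit4 -> P1=[6,4,3,4,2,4](0) P2=[5,5,3,5,0,4](1)
Move 2: P1 pit3 -> P1=[6,4,3,0,3,5](1) P2=[6,5,3,5,0,4](1)
Move 3: P2 pit5 -> P1=[7,5,4,0,3,5](1) P2=[6,5,3,5,0,0](2)
Move 4: P2 pit2 -> P1=[0,5,4,0,3,5](1) P2=[6,5,0,6,1,0](10)
Move 5: P2 pit3 -> P1=[1,6,5,0,3,5](1) P2=[6,5,0,0,2,1](11)
Move 6: P1 pit2 -> P1=[1,6,0,1,4,6](2) P2=[7,5,0,0,2,1](11)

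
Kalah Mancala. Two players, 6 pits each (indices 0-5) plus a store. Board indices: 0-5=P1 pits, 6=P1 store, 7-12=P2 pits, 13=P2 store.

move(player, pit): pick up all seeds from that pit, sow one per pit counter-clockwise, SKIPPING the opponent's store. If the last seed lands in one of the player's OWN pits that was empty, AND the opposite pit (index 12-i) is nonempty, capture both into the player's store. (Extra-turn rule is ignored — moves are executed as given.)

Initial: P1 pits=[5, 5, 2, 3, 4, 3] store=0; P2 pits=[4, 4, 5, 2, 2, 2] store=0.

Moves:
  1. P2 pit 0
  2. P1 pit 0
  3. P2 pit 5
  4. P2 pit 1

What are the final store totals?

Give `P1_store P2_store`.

Move 1: P2 pit0 -> P1=[5,5,2,3,4,3](0) P2=[0,5,6,3,3,2](0)
Move 2: P1 pit0 -> P1=[0,6,3,4,5,4](0) P2=[0,5,6,3,3,2](0)
Move 3: P2 pit5 -> P1=[1,6,3,4,5,4](0) P2=[0,5,6,3,3,0](1)
Move 4: P2 pit1 -> P1=[1,6,3,4,5,4](0) P2=[0,0,7,4,4,1](2)

Answer: 0 2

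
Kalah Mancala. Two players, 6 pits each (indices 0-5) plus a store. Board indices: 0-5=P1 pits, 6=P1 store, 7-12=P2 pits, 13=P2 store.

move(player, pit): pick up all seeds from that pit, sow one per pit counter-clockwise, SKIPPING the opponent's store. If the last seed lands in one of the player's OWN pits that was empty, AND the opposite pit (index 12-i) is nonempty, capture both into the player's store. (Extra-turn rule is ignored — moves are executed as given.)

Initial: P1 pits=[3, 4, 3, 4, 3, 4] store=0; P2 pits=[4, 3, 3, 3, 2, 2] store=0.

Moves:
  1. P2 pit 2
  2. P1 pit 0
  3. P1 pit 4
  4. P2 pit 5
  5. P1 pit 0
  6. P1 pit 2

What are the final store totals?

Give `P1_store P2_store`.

Move 1: P2 pit2 -> P1=[3,4,3,4,3,4](0) P2=[4,3,0,4,3,3](0)
Move 2: P1 pit0 -> P1=[0,5,4,5,3,4](0) P2=[4,3,0,4,3,3](0)
Move 3: P1 pit4 -> P1=[0,5,4,5,0,5](1) P2=[5,3,0,4,3,3](0)
Move 4: P2 pit5 -> P1=[1,6,4,5,0,5](1) P2=[5,3,0,4,3,0](1)
Move 5: P1 pit0 -> P1=[0,7,4,5,0,5](1) P2=[5,3,0,4,3,0](1)
Move 6: P1 pit2 -> P1=[0,7,0,6,1,6](2) P2=[5,3,0,4,3,0](1)

Answer: 2 1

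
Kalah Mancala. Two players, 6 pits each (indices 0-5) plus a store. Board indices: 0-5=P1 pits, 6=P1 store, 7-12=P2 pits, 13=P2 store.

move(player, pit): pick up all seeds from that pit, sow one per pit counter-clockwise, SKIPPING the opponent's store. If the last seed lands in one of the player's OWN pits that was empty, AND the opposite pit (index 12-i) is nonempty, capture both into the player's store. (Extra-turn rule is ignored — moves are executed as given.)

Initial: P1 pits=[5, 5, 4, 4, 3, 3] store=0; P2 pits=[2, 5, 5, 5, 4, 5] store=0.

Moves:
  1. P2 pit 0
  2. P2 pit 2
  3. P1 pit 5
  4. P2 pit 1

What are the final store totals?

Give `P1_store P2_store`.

Answer: 1 2

Derivation:
Move 1: P2 pit0 -> P1=[5,5,4,4,3,3](0) P2=[0,6,6,5,4,5](0)
Move 2: P2 pit2 -> P1=[6,6,4,4,3,3](0) P2=[0,6,0,6,5,6](1)
Move 3: P1 pit5 -> P1=[6,6,4,4,3,0](1) P2=[1,7,0,6,5,6](1)
Move 4: P2 pit1 -> P1=[7,7,4,4,3,0](1) P2=[1,0,1,7,6,7](2)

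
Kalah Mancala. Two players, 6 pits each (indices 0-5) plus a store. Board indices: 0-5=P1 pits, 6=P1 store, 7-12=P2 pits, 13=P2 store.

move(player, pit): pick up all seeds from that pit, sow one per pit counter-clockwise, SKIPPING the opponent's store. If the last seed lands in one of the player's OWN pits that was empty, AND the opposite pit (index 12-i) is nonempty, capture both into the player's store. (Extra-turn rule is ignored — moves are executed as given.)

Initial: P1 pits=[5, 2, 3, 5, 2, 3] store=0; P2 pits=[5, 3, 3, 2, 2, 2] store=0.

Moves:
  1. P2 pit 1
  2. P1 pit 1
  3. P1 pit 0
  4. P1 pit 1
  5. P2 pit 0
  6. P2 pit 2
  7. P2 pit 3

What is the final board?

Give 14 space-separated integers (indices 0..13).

Move 1: P2 pit1 -> P1=[5,2,3,5,2,3](0) P2=[5,0,4,3,3,2](0)
Move 2: P1 pit1 -> P1=[5,0,4,6,2,3](0) P2=[5,0,4,3,3,2](0)
Move 3: P1 pit0 -> P1=[0,1,5,7,3,4](0) P2=[5,0,4,3,3,2](0)
Move 4: P1 pit1 -> P1=[0,0,6,7,3,4](0) P2=[5,0,4,3,3,2](0)
Move 5: P2 pit0 -> P1=[0,0,6,7,3,4](0) P2=[0,1,5,4,4,3](0)
Move 6: P2 pit2 -> P1=[1,0,6,7,3,4](0) P2=[0,1,0,5,5,4](1)
Move 7: P2 pit3 -> P1=[2,1,6,7,3,4](0) P2=[0,1,0,0,6,5](2)

Answer: 2 1 6 7 3 4 0 0 1 0 0 6 5 2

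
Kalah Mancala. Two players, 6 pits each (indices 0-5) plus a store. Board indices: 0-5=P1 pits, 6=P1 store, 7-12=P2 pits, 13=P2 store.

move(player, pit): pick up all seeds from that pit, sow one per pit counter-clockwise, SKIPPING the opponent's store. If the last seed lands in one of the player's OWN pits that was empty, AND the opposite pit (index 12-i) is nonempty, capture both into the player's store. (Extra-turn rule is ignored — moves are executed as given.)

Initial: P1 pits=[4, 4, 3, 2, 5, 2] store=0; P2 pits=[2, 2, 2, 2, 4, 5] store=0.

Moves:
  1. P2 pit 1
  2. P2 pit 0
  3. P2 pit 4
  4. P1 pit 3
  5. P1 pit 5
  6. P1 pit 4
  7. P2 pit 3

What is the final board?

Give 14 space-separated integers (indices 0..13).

Move 1: P2 pit1 -> P1=[4,4,3,2,5,2](0) P2=[2,0,3,3,4,5](0)
Move 2: P2 pit0 -> P1=[4,4,3,2,5,2](0) P2=[0,1,4,3,4,5](0)
Move 3: P2 pit4 -> P1=[5,5,3,2,5,2](0) P2=[0,1,4,3,0,6](1)
Move 4: P1 pit3 -> P1=[5,5,3,0,6,3](0) P2=[0,1,4,3,0,6](1)
Move 5: P1 pit5 -> P1=[5,5,3,0,6,0](1) P2=[1,2,4,3,0,6](1)
Move 6: P1 pit4 -> P1=[5,5,3,0,0,1](2) P2=[2,3,5,4,0,6](1)
Move 7: P2 pit3 -> P1=[6,5,3,0,0,1](2) P2=[2,3,5,0,1,7](2)

Answer: 6 5 3 0 0 1 2 2 3 5 0 1 7 2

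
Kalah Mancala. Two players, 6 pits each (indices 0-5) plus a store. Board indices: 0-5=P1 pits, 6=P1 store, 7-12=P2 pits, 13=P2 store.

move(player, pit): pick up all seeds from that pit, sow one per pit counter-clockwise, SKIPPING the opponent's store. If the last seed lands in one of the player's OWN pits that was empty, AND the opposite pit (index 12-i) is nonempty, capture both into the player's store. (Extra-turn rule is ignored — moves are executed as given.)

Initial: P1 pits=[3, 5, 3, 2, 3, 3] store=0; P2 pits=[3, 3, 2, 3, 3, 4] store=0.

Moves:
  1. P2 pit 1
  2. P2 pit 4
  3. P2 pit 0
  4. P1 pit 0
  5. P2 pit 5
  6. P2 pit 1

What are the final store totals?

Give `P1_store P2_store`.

Answer: 0 2

Derivation:
Move 1: P2 pit1 -> P1=[3,5,3,2,3,3](0) P2=[3,0,3,4,4,4](0)
Move 2: P2 pit4 -> P1=[4,6,3,2,3,3](0) P2=[3,0,3,4,0,5](1)
Move 3: P2 pit0 -> P1=[4,6,3,2,3,3](0) P2=[0,1,4,5,0,5](1)
Move 4: P1 pit0 -> P1=[0,7,4,3,4,3](0) P2=[0,1,4,5,0,5](1)
Move 5: P2 pit5 -> P1=[1,8,5,4,4,3](0) P2=[0,1,4,5,0,0](2)
Move 6: P2 pit1 -> P1=[1,8,5,4,4,3](0) P2=[0,0,5,5,0,0](2)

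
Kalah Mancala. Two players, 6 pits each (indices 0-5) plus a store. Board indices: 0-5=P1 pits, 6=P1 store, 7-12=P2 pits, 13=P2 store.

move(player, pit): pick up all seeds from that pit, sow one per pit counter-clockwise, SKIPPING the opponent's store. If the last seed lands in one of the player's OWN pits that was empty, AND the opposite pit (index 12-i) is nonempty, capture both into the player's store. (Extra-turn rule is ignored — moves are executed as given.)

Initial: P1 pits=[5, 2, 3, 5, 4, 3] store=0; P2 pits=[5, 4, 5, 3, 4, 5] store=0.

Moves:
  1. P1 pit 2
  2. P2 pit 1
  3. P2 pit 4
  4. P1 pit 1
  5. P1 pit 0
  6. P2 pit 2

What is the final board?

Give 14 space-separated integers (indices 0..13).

Move 1: P1 pit2 -> P1=[5,2,0,6,5,4](0) P2=[5,4,5,3,4,5](0)
Move 2: P2 pit1 -> P1=[5,2,0,6,5,4](0) P2=[5,0,6,4,5,6](0)
Move 3: P2 pit4 -> P1=[6,3,1,6,5,4](0) P2=[5,0,6,4,0,7](1)
Move 4: P1 pit1 -> P1=[6,0,2,7,6,4](0) P2=[5,0,6,4,0,7](1)
Move 5: P1 pit0 -> P1=[0,1,3,8,7,5](1) P2=[5,0,6,4,0,7](1)
Move 6: P2 pit2 -> P1=[1,2,3,8,7,5](1) P2=[5,0,0,5,1,8](2)

Answer: 1 2 3 8 7 5 1 5 0 0 5 1 8 2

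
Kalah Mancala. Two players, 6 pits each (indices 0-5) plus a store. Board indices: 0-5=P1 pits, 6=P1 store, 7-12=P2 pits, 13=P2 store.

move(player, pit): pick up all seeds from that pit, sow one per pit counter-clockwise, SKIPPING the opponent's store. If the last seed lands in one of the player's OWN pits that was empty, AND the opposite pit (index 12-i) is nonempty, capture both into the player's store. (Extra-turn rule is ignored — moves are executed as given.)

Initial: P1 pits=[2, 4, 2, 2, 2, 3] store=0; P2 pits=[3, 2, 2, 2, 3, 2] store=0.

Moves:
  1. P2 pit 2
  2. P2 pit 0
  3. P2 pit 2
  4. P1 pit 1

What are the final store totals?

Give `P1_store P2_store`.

Move 1: P2 pit2 -> P1=[2,4,2,2,2,3](0) P2=[3,2,0,3,4,2](0)
Move 2: P2 pit0 -> P1=[2,4,2,2,2,3](0) P2=[0,3,1,4,4,2](0)
Move 3: P2 pit2 -> P1=[2,4,2,2,2,3](0) P2=[0,3,0,5,4,2](0)
Move 4: P1 pit1 -> P1=[2,0,3,3,3,4](0) P2=[0,3,0,5,4,2](0)

Answer: 0 0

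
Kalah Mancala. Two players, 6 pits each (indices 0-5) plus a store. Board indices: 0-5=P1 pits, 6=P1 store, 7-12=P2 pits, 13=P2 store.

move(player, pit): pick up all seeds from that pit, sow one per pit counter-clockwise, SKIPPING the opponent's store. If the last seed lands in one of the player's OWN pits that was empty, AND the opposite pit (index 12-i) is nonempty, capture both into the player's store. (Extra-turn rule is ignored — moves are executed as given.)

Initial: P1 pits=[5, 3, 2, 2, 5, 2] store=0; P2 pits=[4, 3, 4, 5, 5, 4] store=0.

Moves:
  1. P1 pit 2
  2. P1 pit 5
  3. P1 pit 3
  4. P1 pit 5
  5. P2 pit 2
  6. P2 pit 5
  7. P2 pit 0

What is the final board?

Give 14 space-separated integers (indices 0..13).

Answer: 0 4 1 1 7 0 3 0 4 1 7 7 0 9

Derivation:
Move 1: P1 pit2 -> P1=[5,3,0,3,6,2](0) P2=[4,3,4,5,5,4](0)
Move 2: P1 pit5 -> P1=[5,3,0,3,6,0](1) P2=[5,3,4,5,5,4](0)
Move 3: P1 pit3 -> P1=[5,3,0,0,7,1](2) P2=[5,3,4,5,5,4](0)
Move 4: P1 pit5 -> P1=[5,3,0,0,7,0](3) P2=[5,3,4,5,5,4](0)
Move 5: P2 pit2 -> P1=[5,3,0,0,7,0](3) P2=[5,3,0,6,6,5](1)
Move 6: P2 pit5 -> P1=[6,4,1,1,7,0](3) P2=[5,3,0,6,6,0](2)
Move 7: P2 pit0 -> P1=[0,4,1,1,7,0](3) P2=[0,4,1,7,7,0](9)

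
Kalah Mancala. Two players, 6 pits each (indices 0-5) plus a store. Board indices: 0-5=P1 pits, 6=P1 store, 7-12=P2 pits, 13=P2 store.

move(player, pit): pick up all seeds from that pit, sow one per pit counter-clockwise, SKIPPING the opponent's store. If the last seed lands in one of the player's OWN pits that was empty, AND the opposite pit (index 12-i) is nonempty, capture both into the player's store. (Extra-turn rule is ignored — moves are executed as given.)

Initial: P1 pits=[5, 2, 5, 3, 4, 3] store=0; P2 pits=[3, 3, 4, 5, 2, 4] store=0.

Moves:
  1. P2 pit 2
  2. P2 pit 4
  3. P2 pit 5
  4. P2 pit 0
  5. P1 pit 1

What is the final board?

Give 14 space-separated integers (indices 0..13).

Answer: 7 0 7 5 6 3 0 0 4 1 7 0 0 3

Derivation:
Move 1: P2 pit2 -> P1=[5,2,5,3,4,3](0) P2=[3,3,0,6,3,5](1)
Move 2: P2 pit4 -> P1=[6,2,5,3,4,3](0) P2=[3,3,0,6,0,6](2)
Move 3: P2 pit5 -> P1=[7,3,6,4,5,3](0) P2=[3,3,0,6,0,0](3)
Move 4: P2 pit0 -> P1=[7,3,6,4,5,3](0) P2=[0,4,1,7,0,0](3)
Move 5: P1 pit1 -> P1=[7,0,7,5,6,3](0) P2=[0,4,1,7,0,0](3)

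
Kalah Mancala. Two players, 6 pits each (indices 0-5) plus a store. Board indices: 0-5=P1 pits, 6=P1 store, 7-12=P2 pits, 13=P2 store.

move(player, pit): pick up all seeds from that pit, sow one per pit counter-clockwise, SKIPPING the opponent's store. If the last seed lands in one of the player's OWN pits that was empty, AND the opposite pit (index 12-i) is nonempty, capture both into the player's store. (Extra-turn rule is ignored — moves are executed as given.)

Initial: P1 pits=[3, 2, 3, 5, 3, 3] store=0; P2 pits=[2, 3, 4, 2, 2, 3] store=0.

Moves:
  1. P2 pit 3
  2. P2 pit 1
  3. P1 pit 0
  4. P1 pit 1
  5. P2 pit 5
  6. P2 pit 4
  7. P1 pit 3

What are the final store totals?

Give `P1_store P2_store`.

Move 1: P2 pit3 -> P1=[3,2,3,5,3,3](0) P2=[2,3,4,0,3,4](0)
Move 2: P2 pit1 -> P1=[3,2,3,5,3,3](0) P2=[2,0,5,1,4,4](0)
Move 3: P1 pit0 -> P1=[0,3,4,6,3,3](0) P2=[2,0,5,1,4,4](0)
Move 4: P1 pit1 -> P1=[0,0,5,7,4,3](0) P2=[2,0,5,1,4,4](0)
Move 5: P2 pit5 -> P1=[1,1,6,7,4,3](0) P2=[2,0,5,1,4,0](1)
Move 6: P2 pit4 -> P1=[2,2,6,7,4,3](0) P2=[2,0,5,1,0,1](2)
Move 7: P1 pit3 -> P1=[2,2,6,0,5,4](1) P2=[3,1,6,2,0,1](2)

Answer: 1 2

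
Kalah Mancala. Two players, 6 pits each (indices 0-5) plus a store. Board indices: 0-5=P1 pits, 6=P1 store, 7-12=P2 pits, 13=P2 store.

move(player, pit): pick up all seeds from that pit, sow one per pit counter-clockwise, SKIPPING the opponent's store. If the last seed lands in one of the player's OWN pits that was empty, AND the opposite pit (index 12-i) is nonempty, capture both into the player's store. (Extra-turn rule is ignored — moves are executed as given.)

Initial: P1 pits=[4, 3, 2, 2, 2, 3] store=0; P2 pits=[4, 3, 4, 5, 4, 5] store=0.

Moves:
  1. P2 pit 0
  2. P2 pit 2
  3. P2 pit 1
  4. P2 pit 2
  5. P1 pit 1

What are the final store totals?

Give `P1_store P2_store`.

Move 1: P2 pit0 -> P1=[4,3,2,2,2,3](0) P2=[0,4,5,6,5,5](0)
Move 2: P2 pit2 -> P1=[5,3,2,2,2,3](0) P2=[0,4,0,7,6,6](1)
Move 3: P2 pit1 -> P1=[5,3,2,2,2,3](0) P2=[0,0,1,8,7,7](1)
Move 4: P2 pit2 -> P1=[5,3,2,2,2,3](0) P2=[0,0,0,9,7,7](1)
Move 5: P1 pit1 -> P1=[5,0,3,3,3,3](0) P2=[0,0,0,9,7,7](1)

Answer: 0 1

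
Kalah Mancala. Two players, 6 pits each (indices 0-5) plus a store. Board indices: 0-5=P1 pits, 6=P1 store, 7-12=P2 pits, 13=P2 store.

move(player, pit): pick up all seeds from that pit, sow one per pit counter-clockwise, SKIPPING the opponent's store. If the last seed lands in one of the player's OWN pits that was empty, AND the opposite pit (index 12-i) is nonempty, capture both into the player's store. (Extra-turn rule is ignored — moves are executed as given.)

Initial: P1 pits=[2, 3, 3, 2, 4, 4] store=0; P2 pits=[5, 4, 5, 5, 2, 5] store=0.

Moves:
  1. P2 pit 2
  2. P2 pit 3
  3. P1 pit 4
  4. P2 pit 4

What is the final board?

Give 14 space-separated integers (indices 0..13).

Answer: 5 5 4 2 0 5 1 6 5 0 0 0 8 3

Derivation:
Move 1: P2 pit2 -> P1=[3,3,3,2,4,4](0) P2=[5,4,0,6,3,6](1)
Move 2: P2 pit3 -> P1=[4,4,4,2,4,4](0) P2=[5,4,0,0,4,7](2)
Move 3: P1 pit4 -> P1=[4,4,4,2,0,5](1) P2=[6,5,0,0,4,7](2)
Move 4: P2 pit4 -> P1=[5,5,4,2,0,5](1) P2=[6,5,0,0,0,8](3)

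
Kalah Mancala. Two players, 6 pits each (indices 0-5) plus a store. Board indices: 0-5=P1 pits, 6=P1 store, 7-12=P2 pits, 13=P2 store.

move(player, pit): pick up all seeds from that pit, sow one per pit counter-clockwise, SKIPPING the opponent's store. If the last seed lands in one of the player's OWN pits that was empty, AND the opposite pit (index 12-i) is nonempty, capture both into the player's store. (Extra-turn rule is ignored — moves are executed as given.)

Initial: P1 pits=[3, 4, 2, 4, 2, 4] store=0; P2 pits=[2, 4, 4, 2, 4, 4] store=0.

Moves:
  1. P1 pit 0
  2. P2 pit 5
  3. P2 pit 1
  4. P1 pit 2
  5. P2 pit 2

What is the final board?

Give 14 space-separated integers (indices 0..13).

Answer: 1 6 0 6 3 5 1 2 0 0 4 6 1 4

Derivation:
Move 1: P1 pit0 -> P1=[0,5,3,5,2,4](0) P2=[2,4,4,2,4,4](0)
Move 2: P2 pit5 -> P1=[1,6,4,5,2,4](0) P2=[2,4,4,2,4,0](1)
Move 3: P2 pit1 -> P1=[0,6,4,5,2,4](0) P2=[2,0,5,3,5,0](3)
Move 4: P1 pit2 -> P1=[0,6,0,6,3,5](1) P2=[2,0,5,3,5,0](3)
Move 5: P2 pit2 -> P1=[1,6,0,6,3,5](1) P2=[2,0,0,4,6,1](4)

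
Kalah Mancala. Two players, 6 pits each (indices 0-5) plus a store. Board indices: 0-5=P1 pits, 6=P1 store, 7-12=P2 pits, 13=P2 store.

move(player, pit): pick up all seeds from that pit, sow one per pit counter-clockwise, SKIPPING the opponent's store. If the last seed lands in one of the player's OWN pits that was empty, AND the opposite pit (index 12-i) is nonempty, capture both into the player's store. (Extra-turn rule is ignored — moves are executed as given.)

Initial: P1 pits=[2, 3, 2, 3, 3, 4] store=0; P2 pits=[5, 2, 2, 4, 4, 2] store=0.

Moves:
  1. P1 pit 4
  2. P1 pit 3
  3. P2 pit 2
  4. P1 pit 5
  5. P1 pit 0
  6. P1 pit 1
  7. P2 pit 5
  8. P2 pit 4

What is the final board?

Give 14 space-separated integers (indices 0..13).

Answer: 2 1 5 2 2 0 11 0 3 1 6 0 1 2

Derivation:
Move 1: P1 pit4 -> P1=[2,3,2,3,0,5](1) P2=[6,2,2,4,4,2](0)
Move 2: P1 pit3 -> P1=[2,3,2,0,1,6](2) P2=[6,2,2,4,4,2](0)
Move 3: P2 pit2 -> P1=[2,3,2,0,1,6](2) P2=[6,2,0,5,5,2](0)
Move 4: P1 pit5 -> P1=[2,3,2,0,1,0](3) P2=[7,3,1,6,6,2](0)
Move 5: P1 pit0 -> P1=[0,4,3,0,1,0](3) P2=[7,3,1,6,6,2](0)
Move 6: P1 pit1 -> P1=[0,0,4,1,2,0](11) P2=[0,3,1,6,6,2](0)
Move 7: P2 pit5 -> P1=[1,0,4,1,2,0](11) P2=[0,3,1,6,6,0](1)
Move 8: P2 pit4 -> P1=[2,1,5,2,2,0](11) P2=[0,3,1,6,0,1](2)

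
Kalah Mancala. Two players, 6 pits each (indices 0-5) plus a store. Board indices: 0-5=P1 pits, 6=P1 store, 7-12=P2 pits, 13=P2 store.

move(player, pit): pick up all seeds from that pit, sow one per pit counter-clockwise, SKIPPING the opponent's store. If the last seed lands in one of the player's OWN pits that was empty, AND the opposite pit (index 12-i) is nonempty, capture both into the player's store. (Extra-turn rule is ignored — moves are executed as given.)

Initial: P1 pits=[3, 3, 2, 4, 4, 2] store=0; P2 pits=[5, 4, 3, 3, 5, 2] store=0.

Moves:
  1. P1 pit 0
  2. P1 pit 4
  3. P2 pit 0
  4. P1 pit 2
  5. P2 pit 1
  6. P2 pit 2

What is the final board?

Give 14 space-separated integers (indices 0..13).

Move 1: P1 pit0 -> P1=[0,4,3,5,4,2](0) P2=[5,4,3,3,5,2](0)
Move 2: P1 pit4 -> P1=[0,4,3,5,0,3](1) P2=[6,5,3,3,5,2](0)
Move 3: P2 pit0 -> P1=[0,4,3,5,0,3](1) P2=[0,6,4,4,6,3](1)
Move 4: P1 pit2 -> P1=[0,4,0,6,1,4](1) P2=[0,6,4,4,6,3](1)
Move 5: P2 pit1 -> P1=[1,4,0,6,1,4](1) P2=[0,0,5,5,7,4](2)
Move 6: P2 pit2 -> P1=[2,4,0,6,1,4](1) P2=[0,0,0,6,8,5](3)

Answer: 2 4 0 6 1 4 1 0 0 0 6 8 5 3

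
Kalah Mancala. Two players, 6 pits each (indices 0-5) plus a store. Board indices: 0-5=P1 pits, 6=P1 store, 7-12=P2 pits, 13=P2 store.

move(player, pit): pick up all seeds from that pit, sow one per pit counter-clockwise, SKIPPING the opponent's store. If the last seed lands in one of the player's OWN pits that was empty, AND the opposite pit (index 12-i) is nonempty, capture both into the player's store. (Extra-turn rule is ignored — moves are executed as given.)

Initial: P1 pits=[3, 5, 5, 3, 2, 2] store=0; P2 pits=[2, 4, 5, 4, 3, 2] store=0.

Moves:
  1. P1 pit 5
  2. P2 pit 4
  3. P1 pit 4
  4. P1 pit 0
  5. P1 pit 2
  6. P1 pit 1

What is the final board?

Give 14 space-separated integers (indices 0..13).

Answer: 0 0 1 6 2 3 9 5 1 5 4 0 3 1

Derivation:
Move 1: P1 pit5 -> P1=[3,5,5,3,2,0](1) P2=[3,4,5,4,3,2](0)
Move 2: P2 pit4 -> P1=[4,5,5,3,2,0](1) P2=[3,4,5,4,0,3](1)
Move 3: P1 pit4 -> P1=[4,5,5,3,0,1](2) P2=[3,4,5,4,0,3](1)
Move 4: P1 pit0 -> P1=[0,6,6,4,0,1](7) P2=[3,0,5,4,0,3](1)
Move 5: P1 pit2 -> P1=[0,6,0,5,1,2](8) P2=[4,1,5,4,0,3](1)
Move 6: P1 pit1 -> P1=[0,0,1,6,2,3](9) P2=[5,1,5,4,0,3](1)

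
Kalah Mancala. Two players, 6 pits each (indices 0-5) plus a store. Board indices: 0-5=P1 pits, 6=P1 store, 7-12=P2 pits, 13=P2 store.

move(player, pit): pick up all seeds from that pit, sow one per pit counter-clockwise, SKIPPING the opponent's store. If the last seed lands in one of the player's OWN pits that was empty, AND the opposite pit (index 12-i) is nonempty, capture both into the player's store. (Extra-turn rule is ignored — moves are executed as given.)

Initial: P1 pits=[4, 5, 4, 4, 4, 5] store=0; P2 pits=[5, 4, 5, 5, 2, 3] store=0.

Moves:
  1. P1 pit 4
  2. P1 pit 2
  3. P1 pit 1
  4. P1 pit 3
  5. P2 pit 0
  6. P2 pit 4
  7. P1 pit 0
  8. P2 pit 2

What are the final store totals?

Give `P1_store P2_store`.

Answer: 5 3

Derivation:
Move 1: P1 pit4 -> P1=[4,5,4,4,0,6](1) P2=[6,5,5,5,2,3](0)
Move 2: P1 pit2 -> P1=[4,5,0,5,1,7](2) P2=[6,5,5,5,2,3](0)
Move 3: P1 pit1 -> P1=[4,0,1,6,2,8](3) P2=[6,5,5,5,2,3](0)
Move 4: P1 pit3 -> P1=[4,0,1,0,3,9](4) P2=[7,6,6,5,2,3](0)
Move 5: P2 pit0 -> P1=[5,0,1,0,3,9](4) P2=[0,7,7,6,3,4](1)
Move 6: P2 pit4 -> P1=[6,0,1,0,3,9](4) P2=[0,7,7,6,0,5](2)
Move 7: P1 pit0 -> P1=[0,1,2,1,4,10](5) P2=[0,7,7,6,0,5](2)
Move 8: P2 pit2 -> P1=[1,2,3,1,4,10](5) P2=[0,7,0,7,1,6](3)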